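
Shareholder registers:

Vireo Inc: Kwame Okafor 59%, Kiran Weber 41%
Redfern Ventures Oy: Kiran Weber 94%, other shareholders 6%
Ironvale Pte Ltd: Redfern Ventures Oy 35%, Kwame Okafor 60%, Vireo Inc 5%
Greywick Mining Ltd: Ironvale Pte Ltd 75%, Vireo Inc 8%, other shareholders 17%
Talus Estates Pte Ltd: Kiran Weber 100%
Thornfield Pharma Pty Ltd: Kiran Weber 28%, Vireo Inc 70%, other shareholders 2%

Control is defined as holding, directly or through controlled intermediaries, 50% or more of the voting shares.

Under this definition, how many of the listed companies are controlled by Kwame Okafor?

Kwame holds 59% of Vireo, so Kwame controls Vireo.
Kwame and Vireo together hold 60% + 5% = 65% of Ironvale, so Kwame controls Ironvale.
Ironvale and Vireo together hold 75% + 8% = 83% of Greywick, so Kwame controls Greywick.
Vireo holds 70% of Thornfield, so Kwame controls Thornfield.
No other company's threshold is met.
Kwame controls 4 companies.

4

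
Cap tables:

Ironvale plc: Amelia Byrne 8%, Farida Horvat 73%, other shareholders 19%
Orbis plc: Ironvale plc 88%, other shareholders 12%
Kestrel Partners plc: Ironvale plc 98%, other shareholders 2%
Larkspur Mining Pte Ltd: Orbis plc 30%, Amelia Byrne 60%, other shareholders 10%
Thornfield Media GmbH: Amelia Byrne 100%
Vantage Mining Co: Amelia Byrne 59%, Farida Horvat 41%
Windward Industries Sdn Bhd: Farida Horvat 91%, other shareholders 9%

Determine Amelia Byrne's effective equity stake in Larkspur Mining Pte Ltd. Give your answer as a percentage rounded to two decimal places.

Amelia reaches Larkspur along 2 paths.
Via Ironvale → Orbis: 8% × 88% × 30% = 2.112%.
Direct stake: 60% = 60%.
Total: 2.112% + 60% = 62.112%.
Rounded: 62.11%.

62.11%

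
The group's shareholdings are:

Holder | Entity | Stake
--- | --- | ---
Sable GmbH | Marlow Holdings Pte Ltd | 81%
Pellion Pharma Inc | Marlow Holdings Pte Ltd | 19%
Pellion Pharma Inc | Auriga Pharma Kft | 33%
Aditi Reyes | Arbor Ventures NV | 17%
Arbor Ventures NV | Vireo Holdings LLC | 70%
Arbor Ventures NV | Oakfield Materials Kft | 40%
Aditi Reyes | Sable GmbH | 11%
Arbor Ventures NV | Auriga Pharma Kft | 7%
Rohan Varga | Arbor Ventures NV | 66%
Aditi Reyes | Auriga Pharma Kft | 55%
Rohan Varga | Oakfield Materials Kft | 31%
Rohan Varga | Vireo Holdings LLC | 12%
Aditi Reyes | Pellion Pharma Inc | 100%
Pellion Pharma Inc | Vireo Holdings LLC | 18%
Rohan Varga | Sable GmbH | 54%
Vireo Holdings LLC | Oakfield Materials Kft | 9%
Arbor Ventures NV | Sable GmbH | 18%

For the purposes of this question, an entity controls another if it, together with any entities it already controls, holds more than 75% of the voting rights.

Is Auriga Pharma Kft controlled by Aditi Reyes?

Yes

Aditi holds 100% of Pellion, so Aditi controls Pellion.
Pellion and Aditi together hold 33% + 55% = 88% of Auriga, so Aditi controls Auriga.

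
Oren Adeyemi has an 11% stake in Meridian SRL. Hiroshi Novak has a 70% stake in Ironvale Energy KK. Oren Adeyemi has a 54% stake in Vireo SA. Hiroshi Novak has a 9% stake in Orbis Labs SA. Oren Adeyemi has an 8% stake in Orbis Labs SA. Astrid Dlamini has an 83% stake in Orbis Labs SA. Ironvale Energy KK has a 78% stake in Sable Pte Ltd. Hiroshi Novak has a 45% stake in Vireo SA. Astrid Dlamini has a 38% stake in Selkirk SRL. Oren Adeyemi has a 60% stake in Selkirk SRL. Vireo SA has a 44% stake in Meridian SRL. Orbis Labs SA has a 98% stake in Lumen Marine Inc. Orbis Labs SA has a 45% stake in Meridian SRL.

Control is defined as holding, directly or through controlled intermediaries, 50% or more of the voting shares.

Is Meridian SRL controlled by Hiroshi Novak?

No

Hiroshi holds 70% of Ironvale, so Hiroshi controls Ironvale.
Ironvale holds 78% of Sable, so Hiroshi controls Sable.
Neither Hiroshi nor any entity Hiroshi controls holds any voting interest in Meridian.
So Hiroshi does not control Meridian.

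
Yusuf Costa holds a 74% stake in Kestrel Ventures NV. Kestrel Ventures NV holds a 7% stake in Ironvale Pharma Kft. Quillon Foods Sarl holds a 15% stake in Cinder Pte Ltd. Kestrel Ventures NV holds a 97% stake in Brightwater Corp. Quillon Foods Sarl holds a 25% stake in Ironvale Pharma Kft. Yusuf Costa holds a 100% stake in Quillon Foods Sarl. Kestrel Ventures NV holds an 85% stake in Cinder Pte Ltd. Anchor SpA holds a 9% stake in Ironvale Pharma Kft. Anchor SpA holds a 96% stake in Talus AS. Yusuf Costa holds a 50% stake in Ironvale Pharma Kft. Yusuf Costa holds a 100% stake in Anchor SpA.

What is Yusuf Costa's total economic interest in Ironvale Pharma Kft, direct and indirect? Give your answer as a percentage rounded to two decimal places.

89.18%

Yusuf reaches Ironvale along 4 paths.
Direct stake: 50% = 50%.
Via Quillon: 100% × 25% = 25%.
Via Kestrel: 74% × 7% = 5.18%.
Via Anchor: 100% × 9% = 9%.
Total: 50% + 25% + 5.18% + 9% = 89.18%.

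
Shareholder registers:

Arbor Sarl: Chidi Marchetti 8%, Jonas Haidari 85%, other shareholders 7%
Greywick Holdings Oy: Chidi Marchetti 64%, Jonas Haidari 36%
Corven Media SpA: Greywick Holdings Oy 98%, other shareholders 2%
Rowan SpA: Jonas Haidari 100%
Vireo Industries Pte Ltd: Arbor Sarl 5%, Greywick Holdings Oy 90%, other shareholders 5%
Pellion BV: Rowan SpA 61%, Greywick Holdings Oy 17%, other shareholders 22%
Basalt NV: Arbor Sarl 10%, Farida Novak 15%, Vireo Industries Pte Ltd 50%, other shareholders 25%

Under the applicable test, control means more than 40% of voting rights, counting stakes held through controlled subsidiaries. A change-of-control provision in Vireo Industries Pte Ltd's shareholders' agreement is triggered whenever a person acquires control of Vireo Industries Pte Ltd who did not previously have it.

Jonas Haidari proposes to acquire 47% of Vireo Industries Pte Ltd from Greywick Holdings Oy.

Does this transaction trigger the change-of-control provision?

The purchase adds only to Jonas's holdings (Greywick's stake shrinks), so Jonas is the only person who could newly come to control Vireo.
Jonas holds 85% of Arbor, so Jonas controls Arbor.
Jonas holds 100% of Rowan, so Jonas controls Rowan.
Rowan holds 61% of Pellion, so Jonas controls Pellion.
In Vireo, Jonas's side holds only 5%, not > 40%.
So before the transaction, Jonas does not control Vireo.
After the purchase, Jonas holds 47% of Vireo directly, and Greywick's stake falls to 43%.
Arbor and Jonas together hold 5% + 47% = 52% of Vireo, so Jonas controls Vireo.
Jonas did not control Vireo before and does after, so the clause is triggered.

Yes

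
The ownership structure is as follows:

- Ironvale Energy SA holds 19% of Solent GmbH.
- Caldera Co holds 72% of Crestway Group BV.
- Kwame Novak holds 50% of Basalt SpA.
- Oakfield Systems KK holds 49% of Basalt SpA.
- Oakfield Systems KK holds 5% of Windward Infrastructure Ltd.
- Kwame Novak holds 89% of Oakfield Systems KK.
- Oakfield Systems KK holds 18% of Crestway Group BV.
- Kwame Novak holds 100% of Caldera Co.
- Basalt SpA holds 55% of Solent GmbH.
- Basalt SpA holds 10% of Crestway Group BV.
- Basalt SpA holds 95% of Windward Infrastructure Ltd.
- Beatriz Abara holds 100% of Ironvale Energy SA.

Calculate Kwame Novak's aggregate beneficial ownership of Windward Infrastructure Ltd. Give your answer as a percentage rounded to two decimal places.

Kwame reaches Windward along 3 paths.
Via Basalt: 50% × 95% = 47.5%.
Via Oakfield → Basalt: 89% × 49% × 95% = 41.4295%.
Via Oakfield: 89% × 5% = 4.45%.
Total: 47.5% + 41.4295% + 4.45% = 93.3795%.
Rounded: 93.38%.

93.38%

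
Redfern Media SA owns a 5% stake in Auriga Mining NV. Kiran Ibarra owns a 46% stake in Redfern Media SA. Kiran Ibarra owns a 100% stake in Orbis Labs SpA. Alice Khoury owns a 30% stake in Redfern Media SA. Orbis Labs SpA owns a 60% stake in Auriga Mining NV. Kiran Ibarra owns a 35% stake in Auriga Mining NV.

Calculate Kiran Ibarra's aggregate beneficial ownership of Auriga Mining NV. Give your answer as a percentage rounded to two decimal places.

Kiran reaches Auriga along 3 paths.
Direct stake: 35% = 35%.
Via Orbis: 100% × 60% = 60%.
Via Redfern: 46% × 5% = 2.3%.
Total: 35% + 60% + 2.3% = 97.3%.
Rounded: 97.30%.

97.30%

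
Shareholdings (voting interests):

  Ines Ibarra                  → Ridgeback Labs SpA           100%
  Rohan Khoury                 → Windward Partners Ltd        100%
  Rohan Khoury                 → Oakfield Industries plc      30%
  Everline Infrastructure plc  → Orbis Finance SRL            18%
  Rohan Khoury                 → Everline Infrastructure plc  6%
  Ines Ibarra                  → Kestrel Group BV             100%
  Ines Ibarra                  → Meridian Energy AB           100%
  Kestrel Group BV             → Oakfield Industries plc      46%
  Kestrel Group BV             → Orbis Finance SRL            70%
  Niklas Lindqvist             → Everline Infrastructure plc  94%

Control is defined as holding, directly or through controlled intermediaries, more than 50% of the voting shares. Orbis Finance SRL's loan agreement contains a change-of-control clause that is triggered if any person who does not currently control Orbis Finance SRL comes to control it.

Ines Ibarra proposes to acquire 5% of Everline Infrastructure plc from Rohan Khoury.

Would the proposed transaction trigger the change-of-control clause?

No

The purchase adds only to Ines's holdings (Rohan's stake shrinks), so Ines is the only person who could newly come to control Orbis.
Ines holds 100% of Kestrel, so Ines controls Kestrel.
Kestrel holds 70% of Orbis, so Ines controls Orbis.
So Ines already controls Orbis before the transaction.
After the purchase, Ines holds 5% of Everline directly, and Rohan's stake falls to 1%.
Ines controlled Orbis already, so this is not a new person acquiring control; every other person's position is unchanged or reduced.
No new person acquires control, so the clause is not triggered.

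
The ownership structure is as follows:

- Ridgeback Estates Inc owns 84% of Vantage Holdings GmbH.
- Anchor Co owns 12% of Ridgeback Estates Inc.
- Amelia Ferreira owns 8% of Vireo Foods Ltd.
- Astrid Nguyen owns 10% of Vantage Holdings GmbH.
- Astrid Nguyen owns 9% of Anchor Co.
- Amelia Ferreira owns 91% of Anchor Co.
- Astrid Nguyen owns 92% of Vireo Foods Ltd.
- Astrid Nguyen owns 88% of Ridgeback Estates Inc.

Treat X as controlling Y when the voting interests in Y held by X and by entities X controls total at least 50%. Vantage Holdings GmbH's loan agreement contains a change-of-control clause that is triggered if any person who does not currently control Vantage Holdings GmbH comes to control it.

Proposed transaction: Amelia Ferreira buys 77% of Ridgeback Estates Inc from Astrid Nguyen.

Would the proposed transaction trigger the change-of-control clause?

The purchase adds only to Amelia's holdings (Astrid's stake shrinks), so Amelia is the only person who could newly come to control Vantage.
Amelia holds 91% of Anchor, so Amelia controls Anchor.
Neither Amelia nor any entity Amelia controls holds any voting interest in Vantage.
So before the transaction, Amelia does not control Vantage.
After the purchase, Amelia holds 77% of Ridgeback directly, and Astrid's stake falls to 11%.
Anchor and Amelia together hold 12% + 77% = 89% of Ridgeback, so Amelia controls Ridgeback.
Ridgeback holds 84% of Vantage, so Amelia controls Vantage.
Amelia did not control Vantage before and does after, so the clause is triggered.

Yes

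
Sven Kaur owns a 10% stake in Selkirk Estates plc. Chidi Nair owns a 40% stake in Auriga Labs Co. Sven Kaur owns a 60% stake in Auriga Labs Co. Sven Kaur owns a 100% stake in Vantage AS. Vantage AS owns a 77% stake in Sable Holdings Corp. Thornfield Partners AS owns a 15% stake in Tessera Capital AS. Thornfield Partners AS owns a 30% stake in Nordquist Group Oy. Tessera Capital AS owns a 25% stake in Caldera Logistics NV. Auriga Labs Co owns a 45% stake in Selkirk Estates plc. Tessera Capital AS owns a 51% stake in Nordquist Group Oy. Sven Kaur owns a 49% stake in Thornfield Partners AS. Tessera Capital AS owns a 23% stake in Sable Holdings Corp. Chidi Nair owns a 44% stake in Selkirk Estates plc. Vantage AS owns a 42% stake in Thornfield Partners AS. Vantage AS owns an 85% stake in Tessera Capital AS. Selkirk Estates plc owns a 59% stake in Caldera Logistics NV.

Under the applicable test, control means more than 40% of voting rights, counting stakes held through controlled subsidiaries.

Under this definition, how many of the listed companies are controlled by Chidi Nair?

2

Chidi holds 44% of Selkirk, so Chidi controls Selkirk.
Selkirk holds 59% of Caldera, so Chidi controls Caldera.
No other company's threshold is met.
Chidi controls 2 companies.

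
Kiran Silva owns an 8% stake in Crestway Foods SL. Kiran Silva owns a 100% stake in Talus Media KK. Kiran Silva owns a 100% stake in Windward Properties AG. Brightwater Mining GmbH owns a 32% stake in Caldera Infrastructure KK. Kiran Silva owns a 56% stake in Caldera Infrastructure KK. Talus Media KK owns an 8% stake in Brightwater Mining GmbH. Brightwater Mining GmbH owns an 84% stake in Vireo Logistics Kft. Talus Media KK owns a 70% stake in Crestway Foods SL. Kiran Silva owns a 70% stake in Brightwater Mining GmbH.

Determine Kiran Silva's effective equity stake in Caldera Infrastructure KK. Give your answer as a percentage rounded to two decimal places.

Kiran reaches Caldera along 3 paths.
Via Talus → Brightwater: 100% × 8% × 32% = 2.56%.
Via Brightwater: 70% × 32% = 22.4%.
Direct stake: 56% = 56%.
Total: 2.56% + 22.4% + 56% = 80.96%.

80.96%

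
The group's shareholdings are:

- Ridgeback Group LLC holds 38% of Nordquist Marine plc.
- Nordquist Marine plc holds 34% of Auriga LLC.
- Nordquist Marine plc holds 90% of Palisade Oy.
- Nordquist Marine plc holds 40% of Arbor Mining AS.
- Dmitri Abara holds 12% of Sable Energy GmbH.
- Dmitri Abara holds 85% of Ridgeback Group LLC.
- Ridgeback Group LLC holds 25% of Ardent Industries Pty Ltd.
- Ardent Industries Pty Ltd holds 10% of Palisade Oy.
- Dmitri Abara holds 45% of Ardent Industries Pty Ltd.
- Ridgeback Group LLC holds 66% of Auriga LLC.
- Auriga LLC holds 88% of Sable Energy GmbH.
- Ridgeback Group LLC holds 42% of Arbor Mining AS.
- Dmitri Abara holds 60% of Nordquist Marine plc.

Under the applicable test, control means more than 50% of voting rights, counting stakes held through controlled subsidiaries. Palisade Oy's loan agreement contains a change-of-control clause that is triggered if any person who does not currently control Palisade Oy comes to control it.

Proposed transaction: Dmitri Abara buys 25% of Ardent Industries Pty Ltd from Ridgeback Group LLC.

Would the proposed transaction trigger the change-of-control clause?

The purchase adds only to Dmitri's holdings (Ridgeback's stake shrinks), so Dmitri is the only person who could newly come to control Palisade.
Dmitri holds 85% of Ridgeback, so Dmitri controls Ridgeback.
Ridgeback and Dmitri together hold 25% + 45% = 70% of Ardent, so Dmitri controls Ardent.
Ridgeback and Dmitri together hold 38% + 60% = 98% of Nordquist, so Dmitri controls Nordquist.
Ardent and Nordquist together hold 10% + 90% = 100% of Palisade, so Dmitri controls Palisade.
So Dmitri already controls Palisade before the transaction.
After the purchase, Dmitri's direct stake in Ardent rises to 45% + 25% = 70%, and Ridgeback's stake falls to 0%.
Dmitri controlled Palisade already, so this is not a new person acquiring control; every other person's position is unchanged or reduced.
No new person acquires control, so the clause is not triggered.

No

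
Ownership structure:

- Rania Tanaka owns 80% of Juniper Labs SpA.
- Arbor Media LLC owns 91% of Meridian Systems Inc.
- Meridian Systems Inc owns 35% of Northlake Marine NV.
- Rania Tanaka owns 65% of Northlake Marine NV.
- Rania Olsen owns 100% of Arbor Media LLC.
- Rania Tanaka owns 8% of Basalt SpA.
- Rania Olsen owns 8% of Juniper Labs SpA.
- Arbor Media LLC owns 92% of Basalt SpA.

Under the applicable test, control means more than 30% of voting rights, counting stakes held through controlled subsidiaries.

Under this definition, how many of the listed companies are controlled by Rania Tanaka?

2

Rania Tanaka holds 80% of Juniper, so Rania Tanaka controls Juniper.
Rania Tanaka holds 65% of Northlake, so Rania Tanaka controls Northlake.
No other company's threshold is met.
Rania Tanaka controls 2 companies.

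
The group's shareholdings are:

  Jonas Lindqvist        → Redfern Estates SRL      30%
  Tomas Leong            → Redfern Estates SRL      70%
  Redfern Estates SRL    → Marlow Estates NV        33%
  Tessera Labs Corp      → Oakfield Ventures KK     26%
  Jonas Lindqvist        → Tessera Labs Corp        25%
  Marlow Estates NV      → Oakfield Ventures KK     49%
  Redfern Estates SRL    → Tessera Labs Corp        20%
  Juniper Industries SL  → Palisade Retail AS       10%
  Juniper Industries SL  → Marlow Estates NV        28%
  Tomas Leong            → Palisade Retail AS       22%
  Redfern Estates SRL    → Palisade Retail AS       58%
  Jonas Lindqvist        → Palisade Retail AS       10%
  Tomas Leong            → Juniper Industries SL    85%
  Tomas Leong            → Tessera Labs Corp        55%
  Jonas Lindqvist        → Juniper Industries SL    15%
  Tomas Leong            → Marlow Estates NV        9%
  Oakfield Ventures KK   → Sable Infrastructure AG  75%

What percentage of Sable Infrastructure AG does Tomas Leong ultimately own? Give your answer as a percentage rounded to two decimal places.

Tomas reaches Sable along 5 paths.
Via Redfern → Tessera → Oakfield: 70% × 20% × 26% × 75% = 2.73%.
Via Tessera → Oakfield: 55% × 26% × 75% = 10.725%.
Via Juniper → Marlow → Oakfield: 85% × 28% × 49% × 75% = 8.7465%.
Via Marlow → Oakfield: 9% × 49% × 75% = 3.3075%.
Via Redfern → Marlow → Oakfield: 70% × 33% × 49% × 75% = 8.48925%.
Total: 2.73% + 10.725% + 8.7465% + 3.3075% + 8.48925% = 33.99825%.
Rounded: 34.00%.

34.00%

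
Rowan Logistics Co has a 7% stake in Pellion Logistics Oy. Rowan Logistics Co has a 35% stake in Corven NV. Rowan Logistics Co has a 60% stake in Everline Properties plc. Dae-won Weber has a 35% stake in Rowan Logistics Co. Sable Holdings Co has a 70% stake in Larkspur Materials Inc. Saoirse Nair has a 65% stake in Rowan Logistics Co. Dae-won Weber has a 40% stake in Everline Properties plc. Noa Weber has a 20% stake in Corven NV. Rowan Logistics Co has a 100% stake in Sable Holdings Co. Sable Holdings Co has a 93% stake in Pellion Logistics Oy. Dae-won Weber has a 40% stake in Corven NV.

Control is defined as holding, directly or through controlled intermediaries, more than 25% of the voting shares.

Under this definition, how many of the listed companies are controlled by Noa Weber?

Noa's largest direct stake is 20% in Corven, which does not meet the threshold.
Noa controls 0 companies.

0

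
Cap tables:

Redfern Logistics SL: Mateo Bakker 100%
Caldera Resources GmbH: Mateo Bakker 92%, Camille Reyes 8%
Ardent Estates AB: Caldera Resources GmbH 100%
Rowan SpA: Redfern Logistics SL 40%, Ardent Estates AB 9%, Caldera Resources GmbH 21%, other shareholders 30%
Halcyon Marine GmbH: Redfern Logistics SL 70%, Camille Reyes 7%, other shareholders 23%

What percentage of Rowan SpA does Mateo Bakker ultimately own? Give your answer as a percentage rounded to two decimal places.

67.60%

Mateo reaches Rowan along 3 paths.
Via Redfern: 100% × 40% = 40%.
Via Caldera → Ardent: 92% × 100% × 9% = 8.28%.
Via Caldera: 92% × 21% = 19.32%.
Total: 40% + 8.28% + 19.32% = 67.6%.
Rounded: 67.60%.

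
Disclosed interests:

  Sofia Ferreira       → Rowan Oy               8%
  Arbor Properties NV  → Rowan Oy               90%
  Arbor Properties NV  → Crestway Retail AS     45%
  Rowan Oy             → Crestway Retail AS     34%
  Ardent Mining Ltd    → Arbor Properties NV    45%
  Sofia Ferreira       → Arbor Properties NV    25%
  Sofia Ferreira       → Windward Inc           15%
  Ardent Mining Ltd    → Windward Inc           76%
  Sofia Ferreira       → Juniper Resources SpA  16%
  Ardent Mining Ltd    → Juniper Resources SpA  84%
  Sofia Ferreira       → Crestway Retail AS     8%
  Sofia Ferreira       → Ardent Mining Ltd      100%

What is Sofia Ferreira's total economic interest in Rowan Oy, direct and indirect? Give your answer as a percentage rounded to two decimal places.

Sofia reaches Rowan along 3 paths.
Via Arbor: 25% × 90% = 22.5%.
Via Ardent → Arbor: 100% × 45% × 90% = 40.5%.
Direct stake: 8% = 8%.
Total: 22.5% + 40.5% + 8% = 71%.
Rounded: 71.00%.

71.00%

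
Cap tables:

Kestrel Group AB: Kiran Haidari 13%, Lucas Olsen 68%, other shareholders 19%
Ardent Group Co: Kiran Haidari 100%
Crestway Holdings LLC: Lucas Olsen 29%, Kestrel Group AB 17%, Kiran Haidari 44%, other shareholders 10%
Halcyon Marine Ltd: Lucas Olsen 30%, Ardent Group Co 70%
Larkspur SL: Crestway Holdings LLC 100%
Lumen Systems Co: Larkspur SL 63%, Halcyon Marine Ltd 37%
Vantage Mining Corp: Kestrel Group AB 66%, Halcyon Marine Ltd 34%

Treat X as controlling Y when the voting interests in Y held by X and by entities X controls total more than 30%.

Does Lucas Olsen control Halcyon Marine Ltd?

Lucas holds 68% of Kestrel, so Lucas controls Kestrel.
Lucas and Kestrel together hold 29% + 17% = 46% of Crestway, so Lucas controls Crestway.
Crestway holds 100% of Larkspur, so Lucas controls Larkspur.
Larkspur holds 63% of Lumen, so Lucas controls Lumen.
Kestrel holds 66% of Vantage, so Lucas controls Vantage.
In Halcyon, Lucas's side holds only 30%, not > 30%.
So Lucas does not control Halcyon.

No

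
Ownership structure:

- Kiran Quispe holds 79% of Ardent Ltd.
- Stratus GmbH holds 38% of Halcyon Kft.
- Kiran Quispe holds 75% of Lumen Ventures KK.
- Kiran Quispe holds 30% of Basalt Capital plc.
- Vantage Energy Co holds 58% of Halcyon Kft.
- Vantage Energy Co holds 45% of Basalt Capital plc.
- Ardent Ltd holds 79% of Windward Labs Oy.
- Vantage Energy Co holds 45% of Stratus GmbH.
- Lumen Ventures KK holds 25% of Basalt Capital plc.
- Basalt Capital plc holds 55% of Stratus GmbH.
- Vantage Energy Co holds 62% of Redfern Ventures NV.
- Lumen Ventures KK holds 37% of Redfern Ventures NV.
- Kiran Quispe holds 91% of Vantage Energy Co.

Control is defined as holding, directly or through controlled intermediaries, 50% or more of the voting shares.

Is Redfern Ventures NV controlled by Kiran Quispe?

Yes

Kiran holds 91% of Vantage, so Kiran controls Vantage.
Kiran holds 75% of Lumen, so Kiran controls Lumen.
Lumen and Vantage together hold 37% + 62% = 99% of Redfern, so Kiran controls Redfern.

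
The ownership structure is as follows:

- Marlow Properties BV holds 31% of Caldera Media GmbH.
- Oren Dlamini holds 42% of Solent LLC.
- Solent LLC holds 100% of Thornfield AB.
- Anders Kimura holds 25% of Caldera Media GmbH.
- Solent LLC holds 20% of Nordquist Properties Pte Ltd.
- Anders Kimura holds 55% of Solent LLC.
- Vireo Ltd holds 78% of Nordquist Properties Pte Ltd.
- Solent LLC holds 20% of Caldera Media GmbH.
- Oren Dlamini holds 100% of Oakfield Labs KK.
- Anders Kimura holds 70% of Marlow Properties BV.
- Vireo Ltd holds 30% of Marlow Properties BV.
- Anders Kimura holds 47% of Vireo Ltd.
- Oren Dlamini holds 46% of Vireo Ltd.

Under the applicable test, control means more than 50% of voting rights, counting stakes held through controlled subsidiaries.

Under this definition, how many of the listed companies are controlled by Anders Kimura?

4

Anders holds 55% of Solent, so Anders controls Solent.
Anders holds 70% of Marlow, so Anders controls Marlow.
Solent holds 100% of Thornfield, so Anders controls Thornfield.
Anders and Marlow and Solent together hold 25% + 31% + 20% = 76% of Caldera, so Anders controls Caldera.
No other company's threshold is met.
Anders controls 4 companies.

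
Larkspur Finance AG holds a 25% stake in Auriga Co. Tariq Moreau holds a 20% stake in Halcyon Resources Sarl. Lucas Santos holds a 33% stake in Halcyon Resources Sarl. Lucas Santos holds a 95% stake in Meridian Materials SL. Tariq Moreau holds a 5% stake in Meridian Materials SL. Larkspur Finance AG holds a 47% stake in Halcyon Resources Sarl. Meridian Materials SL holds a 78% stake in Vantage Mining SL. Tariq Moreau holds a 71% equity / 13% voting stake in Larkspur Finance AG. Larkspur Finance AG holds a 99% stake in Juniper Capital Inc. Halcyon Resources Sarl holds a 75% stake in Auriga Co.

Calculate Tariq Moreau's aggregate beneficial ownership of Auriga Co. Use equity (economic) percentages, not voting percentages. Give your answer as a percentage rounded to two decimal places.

Tariq reaches Auriga along 3 paths.
Via Halcyon: 20% × 75% = 15%.
Via Larkspur → Halcyon: 71% × 47% × 75% = 25.0275%.
Via Larkspur: 71% × 25% = 17.75%.
Total: 15% + 25.0275% + 17.75% = 57.7775%.
Rounded: 57.78%.

57.78%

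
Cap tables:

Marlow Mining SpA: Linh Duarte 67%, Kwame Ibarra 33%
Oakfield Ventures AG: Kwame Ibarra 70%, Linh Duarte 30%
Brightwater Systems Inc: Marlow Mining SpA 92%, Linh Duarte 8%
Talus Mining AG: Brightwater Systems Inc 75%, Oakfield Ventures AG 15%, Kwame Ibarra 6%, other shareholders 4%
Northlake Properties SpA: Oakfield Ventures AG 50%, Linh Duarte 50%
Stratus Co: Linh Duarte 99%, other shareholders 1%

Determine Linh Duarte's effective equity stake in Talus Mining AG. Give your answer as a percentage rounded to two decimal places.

Linh reaches Talus along 3 paths.
Via Marlow → Brightwater: 67% × 92% × 75% = 46.23%.
Via Brightwater: 8% × 75% = 6%.
Via Oakfield: 30% × 15% = 4.5%.
Total: 46.23% + 6% + 4.5% = 56.73%.

56.73%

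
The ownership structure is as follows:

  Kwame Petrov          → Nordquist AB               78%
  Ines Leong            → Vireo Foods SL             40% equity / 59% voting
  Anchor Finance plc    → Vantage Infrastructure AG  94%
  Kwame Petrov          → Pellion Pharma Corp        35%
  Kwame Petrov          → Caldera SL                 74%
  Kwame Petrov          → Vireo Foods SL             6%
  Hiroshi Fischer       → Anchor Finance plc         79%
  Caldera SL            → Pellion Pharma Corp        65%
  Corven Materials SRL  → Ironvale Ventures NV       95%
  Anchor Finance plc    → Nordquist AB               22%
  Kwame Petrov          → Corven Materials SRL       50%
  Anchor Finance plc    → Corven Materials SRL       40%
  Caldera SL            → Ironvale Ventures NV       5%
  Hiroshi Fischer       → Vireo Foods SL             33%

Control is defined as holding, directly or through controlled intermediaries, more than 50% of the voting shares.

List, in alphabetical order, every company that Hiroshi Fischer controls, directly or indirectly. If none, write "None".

Hiroshi holds 79% of Anchor, so Hiroshi controls Anchor.
Anchor holds 94% of Vantage, so Hiroshi controls Vantage.
No other company's threshold is met.

Anchor Finance plc, Vantage Infrastructure AG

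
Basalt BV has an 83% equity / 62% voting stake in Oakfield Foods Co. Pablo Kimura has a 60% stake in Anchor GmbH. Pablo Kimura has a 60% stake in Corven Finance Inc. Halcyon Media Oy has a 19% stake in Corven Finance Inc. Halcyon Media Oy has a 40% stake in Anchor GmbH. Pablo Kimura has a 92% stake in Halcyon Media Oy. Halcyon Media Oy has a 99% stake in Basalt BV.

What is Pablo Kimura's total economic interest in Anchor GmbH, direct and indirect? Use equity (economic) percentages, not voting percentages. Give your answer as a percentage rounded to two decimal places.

96.80%

Pablo reaches Anchor along 2 paths.
Via Halcyon: 92% × 40% = 36.8%.
Direct stake: 60% = 60%.
Total: 36.8% + 60% = 96.8%.
Rounded: 96.80%.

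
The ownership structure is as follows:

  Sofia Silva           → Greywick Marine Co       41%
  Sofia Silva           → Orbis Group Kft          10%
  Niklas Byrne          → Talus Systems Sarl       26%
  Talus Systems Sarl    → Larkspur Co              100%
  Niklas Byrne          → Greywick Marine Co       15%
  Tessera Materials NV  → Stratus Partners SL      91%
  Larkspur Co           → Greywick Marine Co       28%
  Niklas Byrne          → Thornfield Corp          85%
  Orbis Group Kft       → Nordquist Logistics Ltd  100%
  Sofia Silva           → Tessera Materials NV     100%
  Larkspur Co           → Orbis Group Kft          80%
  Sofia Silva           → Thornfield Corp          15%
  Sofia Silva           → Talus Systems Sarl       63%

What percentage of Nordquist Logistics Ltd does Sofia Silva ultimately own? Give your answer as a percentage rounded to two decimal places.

Sofia reaches Nordquist along 2 paths.
Via Orbis: 10% × 100% = 10%.
Via Talus → Larkspur → Orbis: 63% × 100% × 80% × 100% = 50.4%.
Total: 10% + 50.4% = 60.4%.
Rounded: 60.40%.

60.40%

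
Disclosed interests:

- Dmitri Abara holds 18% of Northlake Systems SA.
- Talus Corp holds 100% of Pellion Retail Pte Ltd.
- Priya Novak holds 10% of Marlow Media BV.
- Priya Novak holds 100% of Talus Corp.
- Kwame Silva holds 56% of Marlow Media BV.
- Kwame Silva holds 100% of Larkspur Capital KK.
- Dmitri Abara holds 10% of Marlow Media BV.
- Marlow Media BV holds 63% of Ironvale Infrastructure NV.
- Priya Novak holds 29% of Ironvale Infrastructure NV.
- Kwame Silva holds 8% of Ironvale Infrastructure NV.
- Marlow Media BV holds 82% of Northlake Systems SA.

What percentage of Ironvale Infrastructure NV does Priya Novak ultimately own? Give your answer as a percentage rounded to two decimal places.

Priya reaches Ironvale along 2 paths.
Via Marlow: 10% × 63% = 6.3%.
Direct stake: 29% = 29%.
Total: 6.3% + 29% = 35.3%.
Rounded: 35.30%.

35.30%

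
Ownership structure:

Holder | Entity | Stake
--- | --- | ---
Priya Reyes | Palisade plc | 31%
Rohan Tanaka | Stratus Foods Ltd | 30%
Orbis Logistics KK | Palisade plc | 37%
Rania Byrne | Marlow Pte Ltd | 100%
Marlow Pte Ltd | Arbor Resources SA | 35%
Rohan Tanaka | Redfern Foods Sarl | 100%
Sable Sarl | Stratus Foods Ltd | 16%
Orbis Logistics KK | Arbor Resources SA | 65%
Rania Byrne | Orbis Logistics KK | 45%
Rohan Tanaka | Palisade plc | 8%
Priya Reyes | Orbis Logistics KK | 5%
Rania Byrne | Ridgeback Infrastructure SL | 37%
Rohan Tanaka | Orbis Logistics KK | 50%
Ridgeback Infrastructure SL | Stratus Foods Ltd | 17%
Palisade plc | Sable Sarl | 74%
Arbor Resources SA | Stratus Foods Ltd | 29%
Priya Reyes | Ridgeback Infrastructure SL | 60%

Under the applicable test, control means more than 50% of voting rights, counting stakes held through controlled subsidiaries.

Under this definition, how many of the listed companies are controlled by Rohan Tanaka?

1

Rohan holds 100% of Redfern, so Rohan controls Redfern.
No other company's threshold is met.
Rohan controls 1 company.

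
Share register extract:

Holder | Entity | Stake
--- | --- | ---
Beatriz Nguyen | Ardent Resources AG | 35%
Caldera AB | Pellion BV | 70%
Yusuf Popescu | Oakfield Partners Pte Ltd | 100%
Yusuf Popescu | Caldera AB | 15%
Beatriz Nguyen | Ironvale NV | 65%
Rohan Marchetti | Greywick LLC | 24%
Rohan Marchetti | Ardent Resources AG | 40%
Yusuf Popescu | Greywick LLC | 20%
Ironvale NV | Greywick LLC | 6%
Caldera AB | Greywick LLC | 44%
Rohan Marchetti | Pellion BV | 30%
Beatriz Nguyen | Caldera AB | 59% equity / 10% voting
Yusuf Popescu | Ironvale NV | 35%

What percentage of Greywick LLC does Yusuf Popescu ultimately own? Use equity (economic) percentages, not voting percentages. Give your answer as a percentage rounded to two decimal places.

Yusuf reaches Greywick along 3 paths.
Via Ironvale: 35% × 6% = 2.1%.
Via Caldera: 15% × 44% = 6.6%.
Direct stake: 20% = 20%.
Total: 2.1% + 6.6% + 20% = 28.7%.
Rounded: 28.70%.

28.70%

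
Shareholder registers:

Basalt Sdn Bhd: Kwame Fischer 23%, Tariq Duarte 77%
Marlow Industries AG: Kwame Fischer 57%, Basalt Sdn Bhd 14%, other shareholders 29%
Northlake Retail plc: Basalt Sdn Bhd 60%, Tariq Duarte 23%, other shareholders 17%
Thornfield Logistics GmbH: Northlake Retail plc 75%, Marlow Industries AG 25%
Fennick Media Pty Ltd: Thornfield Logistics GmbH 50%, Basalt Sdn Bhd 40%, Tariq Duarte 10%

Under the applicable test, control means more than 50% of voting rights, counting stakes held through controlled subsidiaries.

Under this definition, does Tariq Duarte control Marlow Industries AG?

No

Tariq holds 77% of Basalt, so Tariq controls Basalt.
Basalt and Tariq together hold 60% + 23% = 83% of Northlake, so Tariq controls Northlake.
Northlake holds 75% of Thornfield, so Tariq controls Thornfield.
Thornfield and Basalt and Tariq together hold 50% + 40% + 10% = 100% of Fennick, so Tariq controls Fennick.
In Marlow, Tariq's side holds only 14%, not > 50%.
So Tariq does not control Marlow.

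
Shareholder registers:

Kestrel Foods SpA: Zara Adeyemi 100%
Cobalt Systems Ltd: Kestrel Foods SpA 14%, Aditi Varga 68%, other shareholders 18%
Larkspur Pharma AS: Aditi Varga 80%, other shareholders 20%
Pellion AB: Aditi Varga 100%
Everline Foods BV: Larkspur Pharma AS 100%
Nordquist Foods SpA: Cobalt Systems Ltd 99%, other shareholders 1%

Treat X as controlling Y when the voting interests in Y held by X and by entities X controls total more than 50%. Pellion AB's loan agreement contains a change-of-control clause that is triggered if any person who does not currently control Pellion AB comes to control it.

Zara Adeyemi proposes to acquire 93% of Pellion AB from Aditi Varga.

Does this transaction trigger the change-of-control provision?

Yes

The purchase adds only to Zara's holdings (Aditi's stake shrinks), so Zara is the only person who could newly come to control Pellion.
Zara holds 100% of Kestrel, so Zara controls Kestrel.
Neither Zara nor any entity Zara controls holds any voting interest in Pellion.
So before the transaction, Zara does not control Pellion.
After the purchase, Zara holds 93% of Pellion directly, and Aditi's stake falls to 7%.
Zara holds 93% of Pellion, so Zara controls Pellion.
Zara did not control Pellion before and does after, so the clause is triggered.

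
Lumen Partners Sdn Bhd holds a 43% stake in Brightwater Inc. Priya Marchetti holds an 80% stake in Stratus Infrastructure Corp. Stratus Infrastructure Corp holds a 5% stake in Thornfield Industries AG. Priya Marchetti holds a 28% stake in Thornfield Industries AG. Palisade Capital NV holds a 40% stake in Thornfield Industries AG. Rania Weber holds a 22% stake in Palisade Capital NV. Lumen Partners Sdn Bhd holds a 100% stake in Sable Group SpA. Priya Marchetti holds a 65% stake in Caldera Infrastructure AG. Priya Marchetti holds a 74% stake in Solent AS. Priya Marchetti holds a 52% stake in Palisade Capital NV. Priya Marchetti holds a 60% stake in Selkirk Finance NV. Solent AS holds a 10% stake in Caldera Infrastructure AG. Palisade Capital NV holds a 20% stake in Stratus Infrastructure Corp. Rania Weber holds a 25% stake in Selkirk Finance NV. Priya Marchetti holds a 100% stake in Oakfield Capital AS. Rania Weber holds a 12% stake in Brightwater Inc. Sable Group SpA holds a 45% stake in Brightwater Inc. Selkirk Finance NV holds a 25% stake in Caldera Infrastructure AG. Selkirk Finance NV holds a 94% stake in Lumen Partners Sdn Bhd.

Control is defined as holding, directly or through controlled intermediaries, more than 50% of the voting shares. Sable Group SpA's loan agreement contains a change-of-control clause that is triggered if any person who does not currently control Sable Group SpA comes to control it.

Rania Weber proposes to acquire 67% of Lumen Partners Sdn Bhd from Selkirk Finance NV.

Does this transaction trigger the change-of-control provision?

The purchase adds only to Rania's holdings (Selkirk's stake shrinks), so Rania is the only person who could newly come to control Sable.
Rania's largest direct stake is 25% in Selkirk, which does not meet the threshold, so Rania controls no company.
Neither Rania nor any entity Rania controls holds any voting interest in Sable.
So before the transaction, Rania does not control Sable.
After the purchase, Rania holds 67% of Lumen directly, and Selkirk's stake falls to 27%.
Rania holds 67% of Lumen, so Rania controls Lumen.
Lumen holds 100% of Sable, so Rania controls Sable.
Rania did not control Sable before and does after, so the clause is triggered.

Yes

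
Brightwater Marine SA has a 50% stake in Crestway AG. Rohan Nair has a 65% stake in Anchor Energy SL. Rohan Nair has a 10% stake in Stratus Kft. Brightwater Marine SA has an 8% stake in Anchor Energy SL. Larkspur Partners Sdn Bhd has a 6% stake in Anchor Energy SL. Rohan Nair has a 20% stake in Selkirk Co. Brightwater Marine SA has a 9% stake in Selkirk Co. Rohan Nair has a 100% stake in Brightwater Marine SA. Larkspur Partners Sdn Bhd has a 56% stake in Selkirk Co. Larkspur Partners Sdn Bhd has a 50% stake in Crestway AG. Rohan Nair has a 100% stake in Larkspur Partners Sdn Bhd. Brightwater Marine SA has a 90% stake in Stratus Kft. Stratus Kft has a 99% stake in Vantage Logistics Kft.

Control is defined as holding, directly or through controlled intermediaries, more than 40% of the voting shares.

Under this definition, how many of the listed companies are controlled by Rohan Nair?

Rohan holds 100% of Brightwater, so Rohan controls Brightwater.
Rohan holds 100% of Larkspur, so Rohan controls Larkspur.
Larkspur and Brightwater and Rohan together hold 6% + 8% + 65% = 79% of Anchor, so Rohan controls Anchor.
Brightwater and Rohan and Larkspur together hold 9% + 20% + 56% = 85% of Selkirk, so Rohan controls Selkirk.
Rohan and Brightwater together hold 10% + 90% = 100% of Stratus, so Rohan controls Stratus.
Stratus holds 99% of Vantage, so Rohan controls Vantage.
Brightwater and Larkspur together hold 50% + 50% = 100% of Crestway, so Rohan controls Crestway.
Rohan controls 7 companies.

7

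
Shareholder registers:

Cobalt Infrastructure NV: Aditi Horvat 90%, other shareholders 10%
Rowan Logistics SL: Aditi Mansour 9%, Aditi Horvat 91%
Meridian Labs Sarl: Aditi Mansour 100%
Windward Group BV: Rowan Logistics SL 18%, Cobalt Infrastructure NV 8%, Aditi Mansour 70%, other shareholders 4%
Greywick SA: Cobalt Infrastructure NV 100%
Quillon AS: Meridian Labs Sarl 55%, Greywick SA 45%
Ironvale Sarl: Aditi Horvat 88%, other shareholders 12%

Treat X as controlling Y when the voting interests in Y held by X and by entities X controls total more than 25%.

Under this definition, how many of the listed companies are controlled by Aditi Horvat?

Aditi Horvat holds 90% of Cobalt, so Aditi Horvat controls Cobalt.
Aditi Horvat holds 91% of Rowan, so Aditi Horvat controls Rowan.
Rowan and Cobalt together hold 18% + 8% = 26% of Windward, so Aditi Horvat controls Windward.
Cobalt holds 100% of Greywick, so Aditi Horvat controls Greywick.
Greywick holds 45% of Quillon, so Aditi Horvat controls Quillon.
Aditi Horvat holds 88% of Ironvale, so Aditi Horvat controls Ironvale.
No other company's threshold is met.
Aditi Horvat controls 6 companies.

6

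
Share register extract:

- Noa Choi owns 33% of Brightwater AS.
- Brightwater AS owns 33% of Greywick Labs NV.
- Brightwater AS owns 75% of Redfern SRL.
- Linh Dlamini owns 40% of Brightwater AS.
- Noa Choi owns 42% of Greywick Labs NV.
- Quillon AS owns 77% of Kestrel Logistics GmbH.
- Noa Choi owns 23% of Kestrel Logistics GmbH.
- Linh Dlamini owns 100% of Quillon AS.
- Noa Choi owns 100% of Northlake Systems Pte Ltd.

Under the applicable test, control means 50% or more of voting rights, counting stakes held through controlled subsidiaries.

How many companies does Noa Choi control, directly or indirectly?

Noa holds 100% of Northlake, so Noa controls Northlake.
No other company's threshold is met.
Noa controls 1 company.

1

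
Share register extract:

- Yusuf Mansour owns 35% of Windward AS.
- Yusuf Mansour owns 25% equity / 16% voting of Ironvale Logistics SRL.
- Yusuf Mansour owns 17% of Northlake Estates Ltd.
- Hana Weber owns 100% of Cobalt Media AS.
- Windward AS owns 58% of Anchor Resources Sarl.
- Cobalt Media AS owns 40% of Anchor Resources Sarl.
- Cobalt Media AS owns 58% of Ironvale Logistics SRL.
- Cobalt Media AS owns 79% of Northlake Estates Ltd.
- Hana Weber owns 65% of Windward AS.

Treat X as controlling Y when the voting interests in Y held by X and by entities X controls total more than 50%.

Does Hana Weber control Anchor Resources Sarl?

Yes

Hana holds 100% of Cobalt, so Hana controls Cobalt.
Hana holds 65% of Windward, so Hana controls Windward.
Cobalt and Windward together hold 40% + 58% = 98% of Anchor, so Hana controls Anchor.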